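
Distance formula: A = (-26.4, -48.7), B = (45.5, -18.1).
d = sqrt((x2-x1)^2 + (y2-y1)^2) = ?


dx = 45.5 + 26.4 = 71.9
dy = -18.1 + 48.7 = 30.6
d = sqrt(5169.61 + 936.36) = sqrt(6105.97) = 78.1407

78.1407


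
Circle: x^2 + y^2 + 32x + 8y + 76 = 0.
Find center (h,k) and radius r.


h = -D/2 = -32/2 = -16
k = -E/2 = -8/2 = -4
r^2 = h^2 + k^2 - F = 256 + 16 - 76 = 196
r = 14

Center (-16, -4), radius = 14


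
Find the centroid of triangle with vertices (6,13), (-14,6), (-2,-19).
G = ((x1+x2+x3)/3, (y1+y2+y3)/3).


Gx = (6- 14- 2)/3 = -10/3 = -3.3333
Gy = (13+6- 19)/3 = 0/3 = 0

G = (-3.3333, 0)


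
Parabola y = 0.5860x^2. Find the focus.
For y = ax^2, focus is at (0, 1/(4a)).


a = 0.5860
4a = 2.3440
focus = (0, 1/2.3440) = (0, 0.4266)

Focus = (0, 0.4266)


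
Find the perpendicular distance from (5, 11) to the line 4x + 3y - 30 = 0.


|4*5 + 3*11 - 30| = |23| = 23
sqrt(16 + 9) = sqrt(25) = 5.0000
d = 23/sqrt(25) = 4.6000

4.6000


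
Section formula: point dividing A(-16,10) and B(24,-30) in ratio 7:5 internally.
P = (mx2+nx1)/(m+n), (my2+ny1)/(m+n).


Px = (7*24 + 5*(-16))/12 = 88/12 = 7.3333
Py = (7*(-30) + 5*10)/12 = -160/12 = -13.3333

P = (7.3333, -13.3333)


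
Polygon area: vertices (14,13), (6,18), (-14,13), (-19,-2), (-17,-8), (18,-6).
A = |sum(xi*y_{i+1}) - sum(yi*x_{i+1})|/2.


sum(xi*y_{i+1}) = 14*18 + 6*13 - 14*(-2) - 19*(-8) - 17*(-6) + 18*13 = 846
sum(yi*x_{i+1}) = 13*6 + 18*(-14) + 13*(-19) - 2*(-17) - 8*18 - 6*14 = -615
Area = |846 + 615|/2 = 1461/2 = 730.5000

730.5000 sq units


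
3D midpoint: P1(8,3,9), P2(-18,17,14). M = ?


Mx = (8- 18)/2 = -5.0000
My = (3+17)/2 = 10.0000
Mz = (9+14)/2 = 11.5000

M = (-5.0000, 10.0000, 11.5000)


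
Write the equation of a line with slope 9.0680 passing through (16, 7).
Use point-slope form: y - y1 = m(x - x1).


y - 7 = 9.0680(x - 16)
y = 9.0680x + 7 - 9.0680*16
y = 9.0680x - 138.0880

y = 9.0680x - 138.0880


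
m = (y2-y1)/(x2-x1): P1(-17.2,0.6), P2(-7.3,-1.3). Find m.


dy = -1.3 - 0.6 = -1.9
dx = -7.3 + 17.2 = 9.9
m = -1.9/9.9 = -0.1919

m = -0.1919


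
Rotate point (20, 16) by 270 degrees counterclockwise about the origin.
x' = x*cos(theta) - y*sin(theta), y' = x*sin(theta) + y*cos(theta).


cos(270) = 0, sin(270) = -1
x' = 20*0 - 16*(-1) = 16
y' = 20*(-1) + 16*0 = -20

(16, -20)


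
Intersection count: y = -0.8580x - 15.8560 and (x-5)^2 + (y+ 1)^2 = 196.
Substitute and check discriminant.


Substitute y = -0.8580x - 15.8560: (x-5)^2 + (-0.8580x- 15.8560+ 1)^2 = 196
Expand to Ax^2 + Bx + C = 0, where b-k = -14.856
A = 1+m^2 = 1.736164
B = 2(m(b-k) - h) = 2(-0.8580*(-14.856) - 5) = 15.492896
C = h^2 + (b-k)^2 - r^2 = 25 + 220.700736 - 196 = 49.700736
disc = B^2-4AC = 240.0298 - 345.1545 = -105.1247
disc < 0

0 intersection points


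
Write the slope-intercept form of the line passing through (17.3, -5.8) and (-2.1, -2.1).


m = (3.7)/(-19.4) = -0.1907
b = y1 - m*x1 = -5.8 - (3.7*17.3)/(-19.4) = -5.8 + 3.2995 = -2.5005

y = -0.1907x - 2.5005


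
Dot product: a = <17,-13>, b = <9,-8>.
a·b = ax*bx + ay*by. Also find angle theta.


a·b = 17*9 - 13*(-8) = 153 + 104 = 257
|a| = sqrt(289+169) = 21.4009
|b| = sqrt(81+64) = 12.0416
cos(theta) = 257/(sqrt(458)*sqrt(145)) = 257/sqrt(66410) = 0.997278
theta = arccos(257/sqrt(66410)) = 4.2282 degrees

a·b = 257, theta = 4.2282 deg


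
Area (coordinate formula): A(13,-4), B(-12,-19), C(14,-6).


13*(-19+ 6) = -169
-12*(-6+ 4) = 24
14*(-4+ 19) = 210
sum = 65
Area = |65|/2 = 32.5000

32.5000 sq units


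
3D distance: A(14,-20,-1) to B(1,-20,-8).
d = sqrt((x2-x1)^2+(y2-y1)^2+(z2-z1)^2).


dx=-13, dy=0, dz=-7
d = sqrt(169+0+49) = sqrt(218) = 14.7648

14.7648


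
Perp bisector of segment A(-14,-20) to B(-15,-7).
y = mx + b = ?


Midpoint = (-14.5, -13.5)
Slope of AB = dy/dx = 13/(-1) = -13.0000
Perp slope = -dx/dy = 1/13 = 0.0769
b = My - (perp slope)*Mx = -13.5 + (-1*(-14.5))/13 = -13.5 + 1.1154 = -12.3846

y = 0.0769x - 12.3846


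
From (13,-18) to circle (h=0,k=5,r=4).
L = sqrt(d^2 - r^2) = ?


d = sqrt((13-0)^2 + (-18-5)^2) = sqrt(169+529) = 26.4197
L = sqrt(698.0000 - 16) = sqrt(682.0000) = 26.1151

26.1151


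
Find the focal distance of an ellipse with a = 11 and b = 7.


c^2 = 11^2 - 7^2 = 121 - 49 = 72
c = sqrt(72) = 8.4853

c = 8.4853


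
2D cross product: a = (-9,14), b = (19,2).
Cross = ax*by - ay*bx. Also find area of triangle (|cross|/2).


cross = -9*2 - 14*19 = -18 - 266 = -284
Triangle area = |-284|/2 = 284/2 = 142.0000

cross = -284, triangle area = 142.0000


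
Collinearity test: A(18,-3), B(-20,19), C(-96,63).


18*(19-63) - 20*(63+ 3) - 96*(-3-19)
= -792 - 1320 + 2112 = 0

Yes, collinear (determinant = 0)


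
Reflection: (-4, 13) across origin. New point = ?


Reflection rule for origin: (-x, -y)
(-4, 13) -> (4, -13)

(4, -13)


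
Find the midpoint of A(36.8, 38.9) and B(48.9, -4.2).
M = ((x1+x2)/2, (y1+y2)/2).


Mx = (36.8 + 48.9)/2 = 85.7/2 = 42.8500
My = (38.9 - 4.2)/2 = 34.7/2 = 17.3500

(42.8500, 17.3500)


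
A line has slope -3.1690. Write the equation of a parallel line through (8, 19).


Parallel lines have equal slopes.
m2 = -3.1690
b2 = 19 + 3.1690*8 = 44.3520

y = -3.1690x + 44.3520


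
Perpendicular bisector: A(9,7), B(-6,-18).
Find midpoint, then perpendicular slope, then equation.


Midpoint = (1.5, -5.5)
Slope of AB = dy/dx = -25/(-15) = 1.6667
Perp slope = -dx/dy = -15/25 = -0.6000
b = My - (perp slope)*Mx = -5.5 + (-15*1.5)/(-25) = -5.5 + 0.9000 = -4.6000

y = -0.6000x - 4.6000


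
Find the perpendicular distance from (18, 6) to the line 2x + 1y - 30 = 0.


|2*18 + 1*6 - 30| = |12| = 12
sqrt(4 + 1) = sqrt(5) = 2.2361
d = 12/sqrt(5) = 5.3666

5.3666


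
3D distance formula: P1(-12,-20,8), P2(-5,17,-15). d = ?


dx=7, dy=37, dz=-23
d = sqrt(49+1369+529) = sqrt(1947) = 44.1248

44.1248


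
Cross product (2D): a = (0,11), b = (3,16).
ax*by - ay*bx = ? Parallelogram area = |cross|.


cross = 0*16 - 11*3 = 0 - 33 = -33
Parallelogram area = |-33| = 33

cross = -33, parallelogram area = 33


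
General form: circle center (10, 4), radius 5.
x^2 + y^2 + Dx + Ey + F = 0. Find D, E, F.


(x-10)^2 + (y-4)^2 = 5^2
D = -2h = -20, E = -2k = -8
F = h^2+k^2-r^2 = 100+16-25 = 91

D = -20, E = -8, F = 91


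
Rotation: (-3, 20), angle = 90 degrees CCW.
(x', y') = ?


cos(90) = 0, sin(90) = 1
x' = -3*0 - 20*1 = -20
y' = -3*1 + 20*0 = -3

(-20, -3)


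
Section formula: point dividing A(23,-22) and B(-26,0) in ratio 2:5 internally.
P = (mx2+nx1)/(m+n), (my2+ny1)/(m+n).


Px = (2*(-26) + 5*23)/7 = 63/7 = 9.0000
Py = (2*0 + 5*(-22))/7 = -110/7 = -15.7143

P = (9.0000, -15.7143)


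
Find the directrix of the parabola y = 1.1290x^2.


a = 1.1290
1/(4a) = 0.2214
directrix: y = -0.2214 = -0.2214

y = -0.2214


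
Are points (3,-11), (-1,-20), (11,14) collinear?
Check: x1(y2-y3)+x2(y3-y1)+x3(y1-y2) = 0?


3*(-20-14) - 1*(14+ 11) + 11*(-11+ 20)
= -102 - 25 + 99 = -28

No, not collinear (determinant = -28)


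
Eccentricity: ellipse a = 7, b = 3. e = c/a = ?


c = sqrt(49-9) = sqrt(40) = 6.3246
e = c/a = sqrt(40)/7 = 0.9035

e = 0.9035


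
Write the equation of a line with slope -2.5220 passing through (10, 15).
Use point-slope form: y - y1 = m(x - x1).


y - 15 = -2.5220(x - 10)
y = -2.5220x + 15 + 2.5220*10
y = -2.5220x + 40.2200

y = -2.5220x + 40.2200


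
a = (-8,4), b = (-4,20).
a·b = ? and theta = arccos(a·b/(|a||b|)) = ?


a·b = -8*(-4) + 4*20 = 32 + 80 = 112
|a| = sqrt(64+16) = 8.9443
|b| = sqrt(16+400) = 20.3961
cos(theta) = 112/(sqrt(80)*sqrt(416)) = 112/sqrt(33280) = 0.613941
theta = arccos(112/sqrt(33280)) = 52.1250 degrees

a·b = 112, theta = 52.1250 deg


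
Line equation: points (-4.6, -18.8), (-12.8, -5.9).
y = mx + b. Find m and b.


m = (12.9)/(-8.2) = -1.5732
b = y1 - m*x1 = -18.8 - (12.9*(-4.6))/(-8.2) = -18.8 - 7.2366 = -26.0366

y = -1.5732x - 26.0366


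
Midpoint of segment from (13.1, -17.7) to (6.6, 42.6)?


Mx = (13.1 + 6.6)/2 = 19.7/2 = 9.8500
My = (-17.7 + 42.6)/2 = 24.9/2 = 12.4500

(9.8500, 12.4500)


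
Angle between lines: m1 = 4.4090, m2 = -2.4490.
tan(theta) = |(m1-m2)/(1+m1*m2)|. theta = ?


m1-m2 = 6.858
1+m1*m2 = -9.797641
tan(theta) = |6.858/(-9.797641)| = 0.699964
theta = arctan(|6.858/(-9.797641)|) = 34.9907 degrees (acute angle)

34.9907 degrees


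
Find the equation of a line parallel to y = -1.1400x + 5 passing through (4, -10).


Parallel lines have equal slopes.
m2 = -1.1400
b2 = -10 + 1.1400*4 = -5.4400

y = -1.1400x - 5.4400


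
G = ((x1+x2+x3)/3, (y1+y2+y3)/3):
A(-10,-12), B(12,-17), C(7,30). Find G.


Gx = (-10+12+7)/3 = 9/3 = 3.0000
Gy = (-12- 17+30)/3 = 1/3 = 0.3333

G = (3.0000, 0.3333)


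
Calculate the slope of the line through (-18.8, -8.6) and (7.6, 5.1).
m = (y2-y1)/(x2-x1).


dy = 5.1 + 8.6 = 13.7
dx = 7.6 + 18.8 = 26.4
m = 13.7/26.4 = 0.5189

m = 0.5189


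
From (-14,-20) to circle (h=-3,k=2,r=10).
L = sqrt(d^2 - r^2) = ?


d = sqrt((-14+ 3)^2 + (-20-2)^2) = sqrt(121+484) = 24.5967
L = sqrt(605.0000 - 100) = sqrt(505.0000) = 22.4722

22.4722


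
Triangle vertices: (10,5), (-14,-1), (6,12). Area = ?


10*(-1-12) = -130
-14*(12-5) = -98
6*(5+ 1) = 36
sum = -192
Area = |-192|/2 = 96.0000

96.0000 sq units


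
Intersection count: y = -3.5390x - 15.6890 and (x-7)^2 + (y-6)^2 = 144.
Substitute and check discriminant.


Substitute y = -3.5390x - 15.6890: (x-7)^2 + (-3.5390x- 15.6890-6)^2 = 144
Expand to Ax^2 + Bx + C = 0, where b-k = -21.689
A = 1+m^2 = 13.524521
B = 2(m(b-k) - h) = 2(-3.5390*(-21.689) - 7) = 139.514742
C = h^2 + (b-k)^2 - r^2 = 49 + 470.412721 - 144 = 375.412721
disc = B^2-4AC = 19464.3632 - 20309.1089 = -844.7457
disc < 0

0 intersection points


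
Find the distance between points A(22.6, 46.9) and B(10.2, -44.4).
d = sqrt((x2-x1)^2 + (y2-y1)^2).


dx = 10.2 - 22.6 = -12.4
dy = -44.4 - 46.9 = -91.3
d = sqrt(153.76 + 8335.69) = sqrt(8489.45) = 92.1382

92.1382


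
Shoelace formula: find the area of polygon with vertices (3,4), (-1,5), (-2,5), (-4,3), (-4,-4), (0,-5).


sum(xi*y_{i+1}) = 3*5 - 1*5 - 2*3 - 4*(-4) - 4*(-5) + 0*4 = 40
sum(yi*x_{i+1}) = 4*(-1) + 5*(-2) + 5*(-4) + 3*(-4) - 4*0 - 5*3 = -61
Area = |40 + 61|/2 = 101/2 = 50.5000

50.5000 sq units


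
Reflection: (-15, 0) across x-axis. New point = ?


Reflection rule for x-axis: (x, -y)
(-15, 0) -> (-15, 0)

(-15, 0)


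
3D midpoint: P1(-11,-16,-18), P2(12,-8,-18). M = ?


Mx = (-11+12)/2 = 0.5000
My = (-16- 8)/2 = -12.0000
Mz = (-18- 18)/2 = -18.0000

M = (0.5000, -12.0000, -18.0000)


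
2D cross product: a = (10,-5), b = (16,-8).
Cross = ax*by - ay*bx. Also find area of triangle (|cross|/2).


cross = 10*(-8) + 5*16 = -80 + 80 = 0
Triangle area = |0|/2 = 0/2 = 0

cross = 0, triangle area = 0


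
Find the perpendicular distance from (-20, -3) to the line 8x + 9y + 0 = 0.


|8*(-20) + 9*(-3) + 0| = |-187| = 187
sqrt(64 + 81) = sqrt(145) = 12.0416
d = 187/sqrt(145) = 15.5295

15.5295


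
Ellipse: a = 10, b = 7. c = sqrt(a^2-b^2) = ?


c^2 = 10^2 - 7^2 = 100 - 49 = 51
c = sqrt(51) = 7.1414

c = 7.1414


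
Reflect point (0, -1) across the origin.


Reflection rule for origin: (-x, -y)
(0, -1) -> (0, 1)

(0, 1)


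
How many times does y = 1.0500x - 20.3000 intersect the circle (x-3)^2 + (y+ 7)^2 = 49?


Substitute y = 1.0500x - 20.3000: (x-3)^2 + (1.0500x- 20.3000+ 7)^2 = 49
Expand to Ax^2 + Bx + C = 0, where b-k = -13.3
A = 1+m^2 = 2.1025
B = 2(m(b-k) - h) = 2(1.0500*(-13.3) - 3) = -33.93
C = h^2 + (b-k)^2 - r^2 = 9 + 176.89 - 49 = 136.89
disc = B^2-4AC = 1151.2449 - 1151.2449 = 0
disc = 0

1 intersection point (tangent)


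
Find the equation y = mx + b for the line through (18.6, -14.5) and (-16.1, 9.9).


m = (24.4)/(-34.7) = -0.7032
b = y1 - m*x1 = -14.5 - (24.4*18.6)/(-34.7) = -14.5 + 13.0790 = -1.4210

y = -0.7032x - 1.4210


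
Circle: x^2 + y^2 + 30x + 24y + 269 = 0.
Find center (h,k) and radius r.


h = -D/2 = -30/2 = -15
k = -E/2 = -24/2 = -12
r^2 = h^2 + k^2 - F = 225 + 144 - 269 = 100
r = 10

Center (-15, -12), radius = 10


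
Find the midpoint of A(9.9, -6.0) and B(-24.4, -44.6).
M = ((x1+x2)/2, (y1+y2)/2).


Mx = (9.9 - 24.4)/2 = -14.5/2 = -7.2500
My = (-6.0 - 44.6)/2 = -50.6/2 = -25.3000

(-7.2500, -25.3000)


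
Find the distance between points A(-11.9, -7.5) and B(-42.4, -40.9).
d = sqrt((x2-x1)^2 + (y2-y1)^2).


dx = -42.4 + 11.9 = -30.5
dy = -40.9 + 7.5 = -33.4
d = sqrt(930.25 + 1115.56) = sqrt(2045.81) = 45.2306

45.2306


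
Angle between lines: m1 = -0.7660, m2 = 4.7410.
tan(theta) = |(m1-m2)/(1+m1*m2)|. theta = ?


m1-m2 = -5.507
1+m1*m2 = -2.631606
tan(theta) = |-5.507/(-2.631606)| = 2.092638
theta = arctan(|-5.507/(-2.631606)|) = 64.4585 degrees (acute angle)

64.4585 degrees


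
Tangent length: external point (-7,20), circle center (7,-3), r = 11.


d = sqrt((-7-7)^2 + (20+ 3)^2) = sqrt(196+529) = 26.9258
L = sqrt(725.0000 - 121) = sqrt(604.0000) = 24.5764

24.5764


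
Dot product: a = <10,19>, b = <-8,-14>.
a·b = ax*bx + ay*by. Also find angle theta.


a·b = 10*(-8) + 19*(-14) = -80 - 266 = -346
|a| = sqrt(100+361) = 21.4709
|b| = sqrt(64+196) = 16.1245
cos(theta) = -346/(sqrt(461)*sqrt(260)) = -346/sqrt(119860) = -0.999399
theta = arccos(-346/sqrt(119860)) = 178.0137 degrees

a·b = -346, theta = 178.0137 deg


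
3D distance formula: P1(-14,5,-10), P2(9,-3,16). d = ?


dx=23, dy=-8, dz=26
d = sqrt(529+64+676) = sqrt(1269) = 35.6230

35.6230


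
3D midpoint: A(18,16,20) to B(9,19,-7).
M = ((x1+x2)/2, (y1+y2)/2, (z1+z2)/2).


Mx = (18+9)/2 = 13.5000
My = (16+19)/2 = 17.5000
Mz = (20- 7)/2 = 6.5000

M = (13.5000, 17.5000, 6.5000)


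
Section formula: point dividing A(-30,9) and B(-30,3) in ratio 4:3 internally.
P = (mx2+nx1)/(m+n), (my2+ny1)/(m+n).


Px = (4*(-30) + 3*(-30))/7 = -210/7 = -30.0000
Py = (4*3 + 3*9)/7 = 39/7 = 5.5714

P = (-30.0000, 5.5714)


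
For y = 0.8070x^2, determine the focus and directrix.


a = 0.8070
1/(4a) = 0.3098
Focus = (0, 0.3098)
Directrix: y = -0.3098

Focus = (0, 0.3098), Directrix: y = -0.3098


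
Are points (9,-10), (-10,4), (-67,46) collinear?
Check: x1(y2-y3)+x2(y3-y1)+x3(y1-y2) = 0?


9*(4-46) - 10*(46+ 10) - 67*(-10-4)
= -378 - 560 + 938 = 0

Yes, collinear (determinant = 0)


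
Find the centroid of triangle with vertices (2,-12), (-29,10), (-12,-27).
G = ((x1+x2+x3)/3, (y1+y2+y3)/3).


Gx = (2- 29- 12)/3 = -39/3 = -13.0000
Gy = (-12+10- 27)/3 = -29/3 = -9.6667

G = (-13.0000, -9.6667)


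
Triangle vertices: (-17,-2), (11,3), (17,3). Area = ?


-17*(3-3) = 0
11*(3+ 2) = 55
17*(-2-3) = -85
sum = -30
Area = |-30|/2 = 15.0000

15.0000 sq units


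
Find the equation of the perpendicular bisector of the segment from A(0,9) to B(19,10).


Midpoint = (9.5, 9.5)
Slope of AB = dy/dx = 1/19 = 0.0526
Perp slope = -dx/dy = -19/1 = -19.0000
b = My - (perp slope)*Mx = 9.5 + (19*9.5)/1 = 9.5 + 180.5000 = 190.0000

y = -19.0000x + 190.0000


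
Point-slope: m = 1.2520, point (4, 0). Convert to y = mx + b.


y - 0 = 1.2520(x - 4)
y = 1.2520x + 0 - 1.2520*4
y = 1.2520x - 5.0080

y = 1.2520x - 5.0080


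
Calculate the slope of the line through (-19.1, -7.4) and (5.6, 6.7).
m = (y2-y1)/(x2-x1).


dy = 6.7 + 7.4 = 14.1
dx = 5.6 + 19.1 = 24.7
m = 14.1/24.7 = 0.5709

m = 0.5709


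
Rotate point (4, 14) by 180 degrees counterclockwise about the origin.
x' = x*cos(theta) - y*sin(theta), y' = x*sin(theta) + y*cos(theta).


cos(180) = -1, sin(180) = 0
x' = 4*(-1) - 14*0 = -4
y' = 4*0 + 14*(-1) = -14

(-4, -14)


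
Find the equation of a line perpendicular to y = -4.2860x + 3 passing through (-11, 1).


Perpendicular slope = -1/m1 = -1/(-4.2860) = 0.2333
b2 = y0 - m2*x0 = 1 - 11/(-4.2860) = 1 + 2.5665 = 3.5665

y = 0.2333x + 3.5665


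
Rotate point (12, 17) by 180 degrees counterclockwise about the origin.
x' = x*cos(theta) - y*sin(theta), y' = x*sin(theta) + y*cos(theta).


cos(180) = -1, sin(180) = 0
x' = 12*(-1) - 17*0 = -12
y' = 12*0 + 17*(-1) = -17

(-12, -17)


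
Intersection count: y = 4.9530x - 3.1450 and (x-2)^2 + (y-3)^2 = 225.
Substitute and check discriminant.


Substitute y = 4.9530x - 3.1450: (x-2)^2 + (4.9530x- 3.1450-3)^2 = 225
Expand to Ax^2 + Bx + C = 0, where b-k = -6.145
A = 1+m^2 = 25.532209
B = 2(m(b-k) - h) = 2(4.9530*(-6.145) - 2) = -64.87237
C = h^2 + (b-k)^2 - r^2 = 4 + 37.761025 - 225 = -183.238975
disc = B^2-4AC = 4208.4244 + 18713.9832 = 22922.4076
disc > 0

2 intersection points


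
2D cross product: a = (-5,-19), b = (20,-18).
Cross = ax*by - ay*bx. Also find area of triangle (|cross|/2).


cross = -5*(-18) + 19*20 = 90 + 380 = 470
Triangle area = |470|/2 = 470/2 = 235.0000

cross = 470, triangle area = 235.0000


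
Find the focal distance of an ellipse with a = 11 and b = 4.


c^2 = 11^2 - 4^2 = 121 - 16 = 105
c = sqrt(105) = 10.2470

c = 10.2470


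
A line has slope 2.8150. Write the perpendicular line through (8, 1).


Perpendicular slope = -1/m1 = -1/2.8150 = -0.3552
b2 = y0 - m2*x0 = 1 + 8/2.8150 = 1 + 2.8419 = 3.8419

y = -0.3552x + 3.8419


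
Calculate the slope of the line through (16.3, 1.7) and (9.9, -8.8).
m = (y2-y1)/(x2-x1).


dy = -8.8 - 1.7 = -10.5
dx = 9.9 - 16.3 = -6.4
m = -10.5/(-6.4) = 1.6406

m = 1.6406


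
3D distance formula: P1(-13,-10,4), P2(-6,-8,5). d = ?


dx=7, dy=2, dz=1
d = sqrt(49+4+1) = sqrt(54) = 7.3485

7.3485


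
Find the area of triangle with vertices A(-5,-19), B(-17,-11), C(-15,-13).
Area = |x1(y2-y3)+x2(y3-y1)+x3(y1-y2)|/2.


-5*(-11+ 13) = -10
-17*(-13+ 19) = -102
-15*(-19+ 11) = 120
sum = 8
Area = |8|/2 = 4.0000

4.0000 sq units


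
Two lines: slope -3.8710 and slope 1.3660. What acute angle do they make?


m1-m2 = -5.237
1+m1*m2 = -4.287786
tan(theta) = |-5.237/(-4.287786)| = 1.221376
theta = arctan(|-5.237/(-4.287786)|) = 50.6911 degrees (acute angle)

50.6911 degrees


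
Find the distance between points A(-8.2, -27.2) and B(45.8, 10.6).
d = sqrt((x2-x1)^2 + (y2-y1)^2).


dx = 45.8 + 8.2 = 54.0
dy = 10.6 + 27.2 = 37.8
d = sqrt(2916.0 + 1428.84) = sqrt(4344.84) = 65.9154

65.9154


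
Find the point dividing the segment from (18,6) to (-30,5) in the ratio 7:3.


Px = (7*(-30) + 3*18)/10 = -156/10 = -15.6000
Py = (7*5 + 3*6)/10 = 53/10 = 5.3000

P = (-15.6000, 5.3000)


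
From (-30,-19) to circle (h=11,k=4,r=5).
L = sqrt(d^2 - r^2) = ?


d = sqrt((-30-11)^2 + (-19-4)^2) = sqrt(1681+529) = 47.0106
L = sqrt(2210.0000 - 25) = sqrt(2185.0000) = 46.7440

46.7440


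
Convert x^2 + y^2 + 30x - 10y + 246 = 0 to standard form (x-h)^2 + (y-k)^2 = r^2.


h = -D/2 = -30/2 = -15
k = -E/2 = 10/2 = 5
r^2 = h^2 + k^2 - F = 225 + 25 - 246 = 4
r = 2

Center (-15, 5), radius = 2


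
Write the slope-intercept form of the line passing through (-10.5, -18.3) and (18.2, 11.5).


m = (29.8)/(28.7) = 1.0383
b = y1 - m*x1 = -18.3 - (29.8*(-10.5))/(28.7) = -18.3 + 10.9024 = -7.3976

y = 1.0383x - 7.3976


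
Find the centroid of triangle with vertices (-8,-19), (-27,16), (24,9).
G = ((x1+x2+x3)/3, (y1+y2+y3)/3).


Gx = (-8- 27+24)/3 = -11/3 = -3.6667
Gy = (-19+16+9)/3 = 6/3 = 2.0000

G = (-3.6667, 2.0000)


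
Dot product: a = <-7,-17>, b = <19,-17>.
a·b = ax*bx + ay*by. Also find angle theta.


a·b = -7*19 - 17*(-17) = -133 + 289 = 156
|a| = sqrt(49+289) = 18.3848
|b| = sqrt(361+289) = 25.4951
cos(theta) = 156/(sqrt(338)*sqrt(650)) = 156/sqrt(219700) = 0.332820
theta = arccos(156/sqrt(219700)) = 70.5600 degrees

a·b = 156, theta = 70.5600 deg


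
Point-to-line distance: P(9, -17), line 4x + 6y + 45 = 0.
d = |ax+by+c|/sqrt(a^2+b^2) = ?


|4*9 + 6*(-17) + 45| = |-21| = 21
sqrt(16 + 36) = sqrt(52) = 7.2111
d = 21/sqrt(52) = 2.9122

2.9122


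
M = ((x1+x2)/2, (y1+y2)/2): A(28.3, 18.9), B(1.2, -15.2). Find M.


Mx = (28.3 + 1.2)/2 = 29.5/2 = 14.7500
My = (18.9 - 15.2)/2 = 3.7/2 = 1.8500

(14.7500, 1.8500)


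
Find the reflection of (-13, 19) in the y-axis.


Reflection rule for y-axis: (-x, y)
(-13, 19) -> (13, 19)

(13, 19)


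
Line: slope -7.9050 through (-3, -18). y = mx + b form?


y + 18 = -7.9050(x + 3)
y = -7.9050x - 18 + 7.9050*(-3)
y = -7.9050x - 41.7150

y = -7.9050x - 41.7150


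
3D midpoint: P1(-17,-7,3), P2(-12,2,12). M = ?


Mx = (-17- 12)/2 = -14.5000
My = (-7+2)/2 = -2.5000
Mz = (3+12)/2 = 7.5000

M = (-14.5000, -2.5000, 7.5000)


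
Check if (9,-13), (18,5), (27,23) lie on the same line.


9*(5-23) + 18*(23+ 13) + 27*(-13-5)
= -162 + 648 - 486 = 0

Yes, collinear (determinant = 0)


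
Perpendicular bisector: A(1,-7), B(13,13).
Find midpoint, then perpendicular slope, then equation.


Midpoint = (7, 3)
Slope of AB = dy/dx = 20/12 = 1.6667
Perp slope = -dx/dy = -12/20 = -0.6000
b = My - (perp slope)*Mx = 3 + (12*7)/20 = 3 + 4.2000 = 7.2000

y = -0.6000x + 7.2000


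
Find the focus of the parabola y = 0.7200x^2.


a = 0.7200
4a = 2.8800
focus = (0, 1/2.8800) = (0, 0.3472)

Focus = (0, 0.3472)


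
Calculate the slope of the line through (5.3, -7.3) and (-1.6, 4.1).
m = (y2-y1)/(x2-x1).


dy = 4.1 + 7.3 = 11.4
dx = -1.6 - 5.3 = -6.9
m = 11.4/(-6.9) = -1.6522

m = -1.6522


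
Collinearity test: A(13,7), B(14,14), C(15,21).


13*(14-21) + 14*(21-7) + 15*(7-14)
= -91 + 196 - 105 = 0

Yes, collinear (determinant = 0)


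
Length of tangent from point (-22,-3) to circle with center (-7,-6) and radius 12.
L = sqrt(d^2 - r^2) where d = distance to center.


d = sqrt((-22+ 7)^2 + (-3+ 6)^2) = sqrt(225+9) = 15.2971
L = sqrt(234.0000 - 144) = sqrt(90.0000) = 9.4868

9.4868


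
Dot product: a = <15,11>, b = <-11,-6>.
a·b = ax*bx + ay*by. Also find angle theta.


a·b = 15*(-11) + 11*(-6) = -165 - 66 = -231
|a| = sqrt(225+121) = 18.6011
|b| = sqrt(121+36) = 12.5300
cos(theta) = -231/(sqrt(346)*sqrt(157)) = -231/sqrt(54322) = -0.991115
theta = arccos(-231/sqrt(54322)) = 172.3566 degrees

a·b = -231, theta = 172.3566 deg


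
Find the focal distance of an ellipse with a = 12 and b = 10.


c^2 = 12^2 - 10^2 = 144 - 100 = 44
c = sqrt(44) = 6.6332

c = 6.6332


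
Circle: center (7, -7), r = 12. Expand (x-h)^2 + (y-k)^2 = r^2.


(x-7)^2 + (y+ 7)^2 = 12^2
D = -2h = -14, E = -2k = 14
F = h^2+k^2-r^2 = 49+49-144 = -46

x^2 + y^2 - 14x + 14y - 46 = 0


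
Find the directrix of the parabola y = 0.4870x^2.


a = 0.4870
1/(4a) = 0.5133
directrix: y = -0.5133 = -0.5133

y = -0.5133


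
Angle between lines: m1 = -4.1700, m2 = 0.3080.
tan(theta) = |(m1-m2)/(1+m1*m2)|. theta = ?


m1-m2 = -4.478
1+m1*m2 = -0.28436
tan(theta) = |-4.478/(-0.28436)| = 15.747644
theta = arctan(|-4.478/(-0.28436)|) = 86.3665 degrees (acute angle)

86.3665 degrees


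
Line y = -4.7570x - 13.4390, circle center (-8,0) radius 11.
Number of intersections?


Substitute y = -4.7570x - 13.4390: (x+ 8)^2 + (-4.7570x- 13.4390-0)^2 = 121
Expand to Ax^2 + Bx + C = 0, where b-k = -13.439
A = 1+m^2 = 23.629049
B = 2(m(b-k) - h) = 2(-4.7570*(-13.439) + 8) = 143.858646
C = h^2 + (b-k)^2 - r^2 = 64 + 180.606721 - 121 = 123.606721
disc = B^2-4AC = 20695.3100 - 11682.8371 = 9012.4729
disc > 0

2 intersection points


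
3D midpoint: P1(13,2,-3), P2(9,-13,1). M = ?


Mx = (13+9)/2 = 11.0000
My = (2- 13)/2 = -5.5000
Mz = (-3+1)/2 = -1.0000

M = (11.0000, -5.5000, -1.0000)


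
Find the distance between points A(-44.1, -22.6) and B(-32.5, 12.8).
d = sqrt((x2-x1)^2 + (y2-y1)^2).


dx = -32.5 + 44.1 = 11.6
dy = 12.8 + 22.6 = 35.4
d = sqrt(134.56 + 1253.16) = sqrt(1387.72) = 37.2521

37.2521


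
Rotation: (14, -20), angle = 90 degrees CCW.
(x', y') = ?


cos(90) = 0, sin(90) = 1
x' = 14*0 + 20*1 = 20
y' = 14*1 - 20*0 = 14

(20, 14)


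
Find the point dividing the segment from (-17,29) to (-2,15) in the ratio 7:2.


Px = (7*(-2) + 2*(-17))/9 = -48/9 = -5.3333
Py = (7*15 + 2*29)/9 = 163/9 = 18.1111

P = (-5.3333, 18.1111)


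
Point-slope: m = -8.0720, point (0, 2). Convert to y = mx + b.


y - 2 = -8.0720(x - 0)
y = -8.0720x + 2 + 8.0720*0
y = -8.0720x + 2.0000

y = -8.0720x + 2.0000


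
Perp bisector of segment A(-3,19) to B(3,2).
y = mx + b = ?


Midpoint = (0, 10.5)
Slope of AB = dy/dx = -17/6 = -2.8333
Perp slope = -dx/dy = 6/17 = 0.3529
b = My - (perp slope)*Mx = 10.5 + (6*0)/(-17) = 10.5 + 0 = 10.5000

y = 0.3529x + 10.5000


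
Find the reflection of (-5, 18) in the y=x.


Reflection rule for y=x: (y, x)
(-5, 18) -> (18, -5)

(18, -5)


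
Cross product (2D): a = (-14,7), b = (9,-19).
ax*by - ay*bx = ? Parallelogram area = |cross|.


cross = -14*(-19) - 7*9 = 266 - 63 = 203
Parallelogram area = |203| = 203

cross = 203, parallelogram area = 203


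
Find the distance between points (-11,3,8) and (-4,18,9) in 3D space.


dx=7, dy=15, dz=1
d = sqrt(49+225+1) = sqrt(275) = 16.5831

16.5831


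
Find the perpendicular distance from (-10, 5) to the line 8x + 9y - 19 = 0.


|8*(-10) + 9*5 - 19| = |-54| = 54
sqrt(64 + 81) = sqrt(145) = 12.0416
d = 54/sqrt(145) = 4.4845

4.4845


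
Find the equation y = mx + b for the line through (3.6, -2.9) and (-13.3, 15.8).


m = (18.7)/(-16.9) = -1.1065
b = y1 - m*x1 = -2.9 - (18.7*3.6)/(-16.9) = -2.9 + 3.9834 = 1.0834

y = -1.1065x + 1.0834


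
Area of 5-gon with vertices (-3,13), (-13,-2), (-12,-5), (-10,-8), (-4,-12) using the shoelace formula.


sum(xi*y_{i+1}) = -3*(-2) - 13*(-5) - 12*(-8) - 10*(-12) - 4*13 = 235
sum(yi*x_{i+1}) = 13*(-13) - 2*(-12) - 5*(-10) - 8*(-4) - 12*(-3) = -27
Area = |235 + 27|/2 = 262/2 = 131.0000

131.0000 sq units


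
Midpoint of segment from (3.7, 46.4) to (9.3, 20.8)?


Mx = (3.7 + 9.3)/2 = 13.0/2 = 6.5000
My = (46.4 + 20.8)/2 = 67.2/2 = 33.6000

(6.5000, 33.6000)


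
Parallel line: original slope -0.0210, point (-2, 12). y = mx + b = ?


Parallel lines have equal slopes.
m2 = -0.0210
b2 = 12 + 0.0210*(-2) = 11.9580

y = -0.0210x + 11.9580


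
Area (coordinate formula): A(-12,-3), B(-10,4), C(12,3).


-12*(4-3) = -12
-10*(3+ 3) = -60
12*(-3-4) = -84
sum = -156
Area = |-156|/2 = 78.0000

78.0000 sq units


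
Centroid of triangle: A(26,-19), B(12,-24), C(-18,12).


Gx = (26+12- 18)/3 = 20/3 = 6.6667
Gy = (-19- 24+12)/3 = -31/3 = -10.3333

G = (6.6667, -10.3333)


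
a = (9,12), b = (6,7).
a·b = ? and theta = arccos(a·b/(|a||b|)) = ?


a·b = 9*6 + 12*7 = 54 + 84 = 138
|a| = sqrt(81+144) = 15.0000
|b| = sqrt(36+49) = 9.2195
cos(theta) = 138/(sqrt(225)*sqrt(85)) = 138/sqrt(19125) = 0.997880
theta = arccos(138/sqrt(19125)) = 3.7314 degrees

a·b = 138, theta = 3.7314 deg


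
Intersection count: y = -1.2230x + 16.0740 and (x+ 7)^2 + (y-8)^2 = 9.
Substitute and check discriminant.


Substitute y = -1.2230x + 16.0740: (x+ 7)^2 + (-1.2230x+16.0740-8)^2 = 9
Expand to Ax^2 + Bx + C = 0, where b-k = 8.074
A = 1+m^2 = 2.495729
B = 2(m(b-k) - h) = 2(-1.2230*8.074 + 7) = -5.749004
C = h^2 + (b-k)^2 - r^2 = 49 + 65.189476 - 9 = 105.189476
disc = B^2-4AC = 33.0510 - 1050.0977 = -1017.0467
disc < 0

0 intersection points


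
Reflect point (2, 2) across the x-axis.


Reflection rule for x-axis: (x, -y)
(2, 2) -> (2, -2)

(2, -2)


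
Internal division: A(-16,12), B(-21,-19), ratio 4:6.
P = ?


Px = (4*(-21) + 6*(-16))/10 = -180/10 = -18.0000
Py = (4*(-19) + 6*12)/10 = -4/10 = -0.4000

P = (-18.0000, -0.4000)


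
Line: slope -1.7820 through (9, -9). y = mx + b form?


y + 9 = -1.7820(x - 9)
y = -1.7820x - 9 + 1.7820*9
y = -1.7820x + 7.0380

y = -1.7820x + 7.0380


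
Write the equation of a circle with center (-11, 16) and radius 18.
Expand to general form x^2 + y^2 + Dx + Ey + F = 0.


(x+ 11)^2 + (y-16)^2 = 18^2
D = -2h = 22, E = -2k = -32
F = h^2+k^2-r^2 = 121+256-324 = 53

x^2 + y^2 + 22x - 32y + 53 = 0


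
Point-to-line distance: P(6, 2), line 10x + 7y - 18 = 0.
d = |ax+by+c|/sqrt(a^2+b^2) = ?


|10*6 + 7*2 - 18| = |56| = 56
sqrt(100 + 49) = sqrt(149) = 12.2066
d = 56/sqrt(149) = 4.5877

4.5877


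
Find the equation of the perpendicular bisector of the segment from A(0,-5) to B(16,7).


Midpoint = (8, 1)
Slope of AB = dy/dx = 12/16 = 0.7500
Perp slope = -dx/dy = -16/12 = -1.3333
b = My - (perp slope)*Mx = 1 + (16*8)/12 = 1 + 10.6667 = 11.6667

y = -1.3333x + 11.6667


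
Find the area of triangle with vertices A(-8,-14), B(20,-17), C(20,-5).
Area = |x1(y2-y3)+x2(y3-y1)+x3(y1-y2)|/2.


-8*(-17+ 5) = 96
20*(-5+ 14) = 180
20*(-14+ 17) = 60
sum = 336
Area = |336|/2 = 168.0000

168.0000 sq units


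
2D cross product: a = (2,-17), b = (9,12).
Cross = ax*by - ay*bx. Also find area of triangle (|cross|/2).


cross = 2*12 + 17*9 = 24 + 153 = 177
Triangle area = |177|/2 = 177/2 = 88.5000

cross = 177, triangle area = 88.5000


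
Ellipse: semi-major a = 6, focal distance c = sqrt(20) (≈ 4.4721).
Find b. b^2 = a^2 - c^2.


b^2 = 6^2 - (sqrt(20))^2 = 36 - 20 = 16
b = sqrt(16) = 4

b = 4


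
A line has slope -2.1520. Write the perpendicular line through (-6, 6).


Perpendicular slope = -1/m1 = -1/(-2.1520) = 0.4647
b2 = y0 - m2*x0 = 6 - 6/(-2.1520) = 6 + 2.7881 = 8.7881

y = 0.4647x + 8.7881


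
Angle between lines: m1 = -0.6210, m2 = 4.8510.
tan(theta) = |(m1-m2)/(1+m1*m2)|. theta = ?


m1-m2 = -5.472
1+m1*m2 = -2.012471
tan(theta) = |-5.472/(-2.012471)| = 2.719045
theta = arctan(|-5.472/(-2.012471)|) = 69.8077 degrees (acute angle)

69.8077 degrees


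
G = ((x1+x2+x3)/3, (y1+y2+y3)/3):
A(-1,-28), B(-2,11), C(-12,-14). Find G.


Gx = (-1- 2- 12)/3 = -15/3 = -5.0000
Gy = (-28+11- 14)/3 = -31/3 = -10.3333

G = (-5.0000, -10.3333)


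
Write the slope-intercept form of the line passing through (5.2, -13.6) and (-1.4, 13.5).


m = (27.1)/(-6.6) = -4.1061
b = y1 - m*x1 = -13.6 - (27.1*5.2)/(-6.6) = -13.6 + 21.3515 = 7.7515

y = -4.1061x + 7.7515


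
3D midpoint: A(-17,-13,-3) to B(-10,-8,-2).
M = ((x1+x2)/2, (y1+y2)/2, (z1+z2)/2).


Mx = (-17- 10)/2 = -13.5000
My = (-13- 8)/2 = -10.5000
Mz = (-3- 2)/2 = -2.5000

M = (-13.5000, -10.5000, -2.5000)


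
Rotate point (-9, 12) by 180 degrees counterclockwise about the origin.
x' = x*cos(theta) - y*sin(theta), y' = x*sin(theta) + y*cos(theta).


cos(180) = -1, sin(180) = 0
x' = -9*(-1) - 12*0 = 9
y' = -9*0 + 12*(-1) = -12

(9, -12)


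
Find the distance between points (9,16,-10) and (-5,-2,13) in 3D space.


dx=-14, dy=-18, dz=23
d = sqrt(196+324+529) = sqrt(1049) = 32.3883

32.3883


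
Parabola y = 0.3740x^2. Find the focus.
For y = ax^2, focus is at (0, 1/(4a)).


a = 0.3740
4a = 1.4960
focus = (0, 1/1.4960) = (0, 0.6684)

Focus = (0, 0.6684)


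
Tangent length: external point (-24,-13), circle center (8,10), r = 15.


d = sqrt((-24-8)^2 + (-13-10)^2) = sqrt(1024+529) = 39.4081
L = sqrt(1553.0000 - 225) = sqrt(1328.0000) = 36.4417

36.4417


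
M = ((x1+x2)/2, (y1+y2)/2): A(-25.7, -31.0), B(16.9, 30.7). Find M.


Mx = (-25.7 + 16.9)/2 = -8.8/2 = -4.4000
My = (-31.0 + 30.7)/2 = -0.3/2 = -0.1500

(-4.4000, -0.1500)


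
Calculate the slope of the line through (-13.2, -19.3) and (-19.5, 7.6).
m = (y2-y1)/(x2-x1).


dy = 7.6 + 19.3 = 26.9
dx = -19.5 + 13.2 = -6.3
m = 26.9/(-6.3) = -4.2698

m = -4.2698


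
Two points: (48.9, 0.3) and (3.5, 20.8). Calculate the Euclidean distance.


dx = 3.5 - 48.9 = -45.4
dy = 20.8 - 0.3 = 20.5
d = sqrt(2061.16 + 420.25) = sqrt(2481.41) = 49.8138

49.8138


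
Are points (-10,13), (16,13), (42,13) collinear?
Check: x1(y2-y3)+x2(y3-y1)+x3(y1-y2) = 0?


-10*(13-13) + 16*(13-13) + 42*(13-13)
= 0 + 0 + 0 = 0

Yes, collinear (determinant = 0)


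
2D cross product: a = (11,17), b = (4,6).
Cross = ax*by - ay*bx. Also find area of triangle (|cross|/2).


cross = 11*6 - 17*4 = 66 - 68 = -2
Triangle area = |-2|/2 = 2/2 = 1.0000

cross = -2, triangle area = 1.0000


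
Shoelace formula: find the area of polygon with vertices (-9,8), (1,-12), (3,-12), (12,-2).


sum(xi*y_{i+1}) = -9*(-12) + 1*(-12) + 3*(-2) + 12*8 = 186
sum(yi*x_{i+1}) = 8*1 - 12*3 - 12*12 - 2*(-9) = -154
Area = |186 + 154|/2 = 340/2 = 170.0000

170.0000 sq units


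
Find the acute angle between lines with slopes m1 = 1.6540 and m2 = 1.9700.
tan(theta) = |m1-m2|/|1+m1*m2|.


m1-m2 = -0.316
1+m1*m2 = 4.25838
tan(theta) = |-0.316/4.25838| = 0.074207
theta = arctan(|-0.316/4.25838|) = 4.2439 degrees (acute angle)

4.2439 degrees


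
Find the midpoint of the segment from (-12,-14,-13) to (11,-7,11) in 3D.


Mx = (-12+11)/2 = -0.5000
My = (-14- 7)/2 = -10.5000
Mz = (-13+11)/2 = -1.0000

M = (-0.5000, -10.5000, -1.0000)


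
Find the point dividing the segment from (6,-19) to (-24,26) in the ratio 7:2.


Px = (7*(-24) + 2*6)/9 = -156/9 = -17.3333
Py = (7*26 + 2*(-19))/9 = 144/9 = 16.0000

P = (-17.3333, 16.0000)


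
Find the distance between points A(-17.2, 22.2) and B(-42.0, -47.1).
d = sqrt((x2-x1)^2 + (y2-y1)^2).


dx = -42.0 + 17.2 = -24.8
dy = -47.1 - 22.2 = -69.3
d = sqrt(615.04 + 4802.49) = sqrt(5417.53) = 73.6039

73.6039


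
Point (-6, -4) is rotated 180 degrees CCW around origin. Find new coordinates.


cos(180) = -1, sin(180) = 0
x' = -6*(-1) + 4*0 = 6
y' = -6*0 - 4*(-1) = 4

(6, 4)


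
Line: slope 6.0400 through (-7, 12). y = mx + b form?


y - 12 = 6.0400(x + 7)
y = 6.0400x + 12 - 6.0400*(-7)
y = 6.0400x + 54.2800

y = 6.0400x + 54.2800


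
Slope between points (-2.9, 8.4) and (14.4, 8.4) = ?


dy = 8.4 - 8.4 = 0.0
dx = 14.4 + 2.9 = 17.3
m = 0.0/17.3 = 0

m = 0


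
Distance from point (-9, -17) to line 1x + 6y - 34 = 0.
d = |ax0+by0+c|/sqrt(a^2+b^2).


|1*(-9) + 6*(-17) - 34| = |-145| = 145
sqrt(1 + 36) = sqrt(37) = 6.0828
d = 145/sqrt(37) = 23.8379

23.8379


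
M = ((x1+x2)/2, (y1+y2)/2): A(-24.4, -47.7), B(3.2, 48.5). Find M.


Mx = (-24.4 + 3.2)/2 = -21.2/2 = -10.6000
My = (-47.7 + 48.5)/2 = 0.8/2 = 0.4000

(-10.6000, 0.4000)


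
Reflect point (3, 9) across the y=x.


Reflection rule for y=x: (y, x)
(3, 9) -> (9, 3)

(9, 3)


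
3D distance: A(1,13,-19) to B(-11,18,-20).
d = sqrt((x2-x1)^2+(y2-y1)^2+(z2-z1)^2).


dx=-12, dy=5, dz=-1
d = sqrt(144+25+1) = sqrt(170) = 13.0384

13.0384


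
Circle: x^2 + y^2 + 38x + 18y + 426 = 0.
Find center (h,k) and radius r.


h = -D/2 = -38/2 = -19
k = -E/2 = -18/2 = -9
r^2 = h^2 + k^2 - F = 361 + 81 - 426 = 16
r = 4

Center (-19, -9), radius = 4


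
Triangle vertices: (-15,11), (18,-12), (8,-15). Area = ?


-15*(-12+ 15) = -45
18*(-15-11) = -468
8*(11+ 12) = 184
sum = -329
Area = |-329|/2 = 164.5000

164.5000 sq units


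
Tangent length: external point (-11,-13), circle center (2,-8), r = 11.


d = sqrt((-11-2)^2 + (-13+ 8)^2) = sqrt(169+25) = 13.9284
L = sqrt(194.0000 - 121) = sqrt(73.0000) = 8.5440

8.5440


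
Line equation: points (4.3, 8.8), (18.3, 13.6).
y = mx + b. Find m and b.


m = (4.8)/(14.0) = 0.3429
b = y1 - m*x1 = 8.8 - (4.8*4.3)/(14.0) = 8.8 - 1.4743 = 7.3257

y = 0.3429x + 7.3257


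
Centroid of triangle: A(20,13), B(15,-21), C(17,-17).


Gx = (20+15+17)/3 = 52/3 = 17.3333
Gy = (13- 21- 17)/3 = -25/3 = -8.3333

G = (17.3333, -8.3333)


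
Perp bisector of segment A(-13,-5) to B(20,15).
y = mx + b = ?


Midpoint = (3.5, 5)
Slope of AB = dy/dx = 20/33 = 0.6061
Perp slope = -dx/dy = -33/20 = -1.6500
b = My - (perp slope)*Mx = 5 + (33*3.5)/20 = 5 + 5.7750 = 10.7750

y = -1.6500x + 10.7750


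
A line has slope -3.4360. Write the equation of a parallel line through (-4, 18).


Parallel lines have equal slopes.
m2 = -3.4360
b2 = 18 + 3.4360*(-4) = 4.2560

y = -3.4360x + 4.2560


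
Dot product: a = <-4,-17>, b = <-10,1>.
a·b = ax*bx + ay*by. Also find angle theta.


a·b = -4*(-10) - 17*1 = 40 - 17 = 23
|a| = sqrt(16+289) = 17.4642
|b| = sqrt(100+1) = 10.0499
cos(theta) = 23/(sqrt(305)*sqrt(101)) = 23/sqrt(30805) = 0.131044
theta = arccos(23/sqrt(30805)) = 82.4701 degrees

a·b = 23, theta = 82.4701 deg


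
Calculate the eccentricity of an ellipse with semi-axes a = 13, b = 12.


c = sqrt(169-144) = sqrt(25) = 5.0000
e = c/a = 5/13 = 0.3846

e = 0.3846


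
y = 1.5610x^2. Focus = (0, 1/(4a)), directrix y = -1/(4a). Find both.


a = 1.5610
1/(4a) = 0.1602
Focus = (0, 0.1602)
Directrix: y = -0.1602

Focus = (0, 0.1602), Directrix: y = -0.1602


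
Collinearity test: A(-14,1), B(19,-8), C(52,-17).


-14*(-8+ 17) + 19*(-17-1) + 52*(1+ 8)
= -126 - 342 + 468 = 0

Yes, collinear (determinant = 0)


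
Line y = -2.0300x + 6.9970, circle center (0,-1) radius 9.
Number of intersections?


Substitute y = -2.0300x + 6.9970: (x-0)^2 + (-2.0300x+6.9970+ 1)^2 = 81
Expand to Ax^2 + Bx + C = 0, where b-k = 7.997
A = 1+m^2 = 5.1209
B = 2(m(b-k) - h) = 2(-2.0300*7.997 - 0) = -32.46782
C = h^2 + (b-k)^2 - r^2 = 0 + 63.952009 - 81 = -17.047991
disc = B^2-4AC = 1054.1593 + 349.2042 = 1403.3635
disc > 0

2 intersection points


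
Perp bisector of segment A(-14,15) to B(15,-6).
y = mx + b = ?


Midpoint = (0.5, 4.5)
Slope of AB = dy/dx = -21/29 = -0.7241
Perp slope = -dx/dy = 29/21 = 1.3810
b = My - (perp slope)*Mx = 4.5 + (29*0.5)/(-21) = 4.5 - 0.6905 = 3.8095

y = 1.3810x + 3.8095


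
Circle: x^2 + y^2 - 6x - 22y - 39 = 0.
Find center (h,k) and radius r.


h = -D/2 = 6/2 = 3
k = -E/2 = 22/2 = 11
r^2 = h^2 + k^2 - F = 9 + 121 + 39 = 169
r = 13

Center (3, 11), radius = 13


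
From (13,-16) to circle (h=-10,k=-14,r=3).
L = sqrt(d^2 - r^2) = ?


d = sqrt((13+ 10)^2 + (-16+ 14)^2) = sqrt(529+4) = 23.0868
L = sqrt(533.0000 - 9) = sqrt(524.0000) = 22.8910

22.8910


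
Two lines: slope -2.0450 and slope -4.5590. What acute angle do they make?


m1-m2 = 2.514
1+m1*m2 = 10.323155
tan(theta) = |2.514/10.323155| = 0.243530
theta = arctan(|2.514/10.323155|) = 13.6868 degrees (acute angle)

13.6868 degrees


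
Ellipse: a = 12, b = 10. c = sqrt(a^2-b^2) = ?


c^2 = 12^2 - 10^2 = 144 - 100 = 44
c = sqrt(44) = 6.6332

c = 6.6332


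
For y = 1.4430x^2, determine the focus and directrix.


a = 1.4430
1/(4a) = 0.1733
Focus = (0, 0.1733)
Directrix: y = -0.1733

Focus = (0, 0.1733), Directrix: y = -0.1733


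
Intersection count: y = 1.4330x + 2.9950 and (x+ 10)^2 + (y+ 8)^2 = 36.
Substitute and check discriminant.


Substitute y = 1.4330x + 2.9950: (x+ 10)^2 + (1.4330x+2.9950+ 8)^2 = 36
Expand to Ax^2 + Bx + C = 0, where b-k = 10.995
A = 1+m^2 = 3.053489
B = 2(m(b-k) - h) = 2(1.4330*10.995 + 10) = 51.51167
C = h^2 + (b-k)^2 - r^2 = 100 + 120.890025 - 36 = 184.890025
disc = B^2-4AC = 2653.4521 - 2258.2386 = 395.2135
disc > 0

2 intersection points


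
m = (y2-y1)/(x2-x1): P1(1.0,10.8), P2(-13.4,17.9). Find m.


dy = 17.9 - 10.8 = 7.1
dx = -13.4 - 1.0 = -14.4
m = 7.1/(-14.4) = -0.4931

m = -0.4931


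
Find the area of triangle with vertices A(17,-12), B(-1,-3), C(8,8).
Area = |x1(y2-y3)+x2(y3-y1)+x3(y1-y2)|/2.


17*(-3-8) = -187
-1*(8+ 12) = -20
8*(-12+ 3) = -72
sum = -279
Area = |-279|/2 = 139.5000

139.5000 sq units


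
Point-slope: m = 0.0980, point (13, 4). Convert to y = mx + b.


y - 4 = 0.0980(x - 13)
y = 0.0980x + 4 - 0.0980*13
y = 0.0980x + 2.7260

y = 0.0980x + 2.7260


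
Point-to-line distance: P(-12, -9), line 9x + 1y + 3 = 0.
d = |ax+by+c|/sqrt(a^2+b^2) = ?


|9*(-12) + 1*(-9) + 3| = |-114| = 114
sqrt(81 + 1) = sqrt(82) = 9.0554
d = 114/sqrt(82) = 12.5892

12.5892


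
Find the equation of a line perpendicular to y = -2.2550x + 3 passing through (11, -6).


Perpendicular slope = -1/m1 = -1/(-2.2550) = 0.4435
b2 = y0 - m2*x0 = -6 + 11/(-2.2550) = -6 - 4.8780 = -10.8780

y = 0.4435x - 10.8780


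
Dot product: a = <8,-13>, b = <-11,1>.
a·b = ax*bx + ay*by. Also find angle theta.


a·b = 8*(-11) - 13*1 = -88 - 13 = -101
|a| = sqrt(64+169) = 15.2643
|b| = sqrt(121+1) = 11.0454
cos(theta) = -101/(sqrt(233)*sqrt(122)) = -101/sqrt(28426) = -0.599051
theta = arccos(-101/sqrt(28426)) = 126.8019 degrees

a·b = -101, theta = 126.8019 deg
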